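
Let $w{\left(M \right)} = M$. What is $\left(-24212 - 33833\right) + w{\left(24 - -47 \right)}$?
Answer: $-57974$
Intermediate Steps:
$\left(-24212 - 33833\right) + w{\left(24 - -47 \right)} = \left(-24212 - 33833\right) + \left(24 - -47\right) = -58045 + \left(24 + 47\right) = -58045 + 71 = -57974$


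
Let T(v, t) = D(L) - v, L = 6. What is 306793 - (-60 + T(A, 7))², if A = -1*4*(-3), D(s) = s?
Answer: 302437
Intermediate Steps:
A = 12 (A = -4*(-3) = 12)
T(v, t) = 6 - v
306793 - (-60 + T(A, 7))² = 306793 - (-60 + (6 - 1*12))² = 306793 - (-60 + (6 - 12))² = 306793 - (-60 - 6)² = 306793 - 1*(-66)² = 306793 - 1*4356 = 306793 - 4356 = 302437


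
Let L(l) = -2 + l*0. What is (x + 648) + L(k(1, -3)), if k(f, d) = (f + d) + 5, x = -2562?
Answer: -1916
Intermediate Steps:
k(f, d) = 5 + d + f (k(f, d) = (d + f) + 5 = 5 + d + f)
L(l) = -2 (L(l) = -2 + 0 = -2)
(x + 648) + L(k(1, -3)) = (-2562 + 648) - 2 = -1914 - 2 = -1916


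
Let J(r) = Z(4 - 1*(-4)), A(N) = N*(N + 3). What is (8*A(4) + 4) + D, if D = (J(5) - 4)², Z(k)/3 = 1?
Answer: 229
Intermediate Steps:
Z(k) = 3 (Z(k) = 3*1 = 3)
A(N) = N*(3 + N)
J(r) = 3
D = 1 (D = (3 - 4)² = (-1)² = 1)
(8*A(4) + 4) + D = (8*(4*(3 + 4)) + 4) + 1 = (8*(4*7) + 4) + 1 = (8*28 + 4) + 1 = (224 + 4) + 1 = 228 + 1 = 229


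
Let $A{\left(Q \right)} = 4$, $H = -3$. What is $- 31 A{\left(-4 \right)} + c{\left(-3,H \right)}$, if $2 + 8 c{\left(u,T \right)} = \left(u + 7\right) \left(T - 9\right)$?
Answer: $- \frac{521}{4} \approx -130.25$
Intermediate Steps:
$c{\left(u,T \right)} = - \frac{1}{4} + \frac{\left(-9 + T\right) \left(7 + u\right)}{8}$ ($c{\left(u,T \right)} = - \frac{1}{4} + \frac{\left(u + 7\right) \left(T - 9\right)}{8} = - \frac{1}{4} + \frac{\left(7 + u\right) \left(-9 + T\right)}{8} = - \frac{1}{4} + \frac{\left(-9 + T\right) \left(7 + u\right)}{8}$)
$- 31 A{\left(-4 \right)} + c{\left(-3,H \right)} = \left(-31\right) 4 + \left(- \frac{65}{8} - - \frac{27}{8} + \frac{7}{8} \left(-3\right) + \frac{1}{8} \left(-3\right) \left(-3\right)\right) = -124 + \left(- \frac{65}{8} + \frac{27}{8} - \frac{21}{8} + \frac{9}{8}\right) = -124 - \frac{25}{4} = - \frac{521}{4}$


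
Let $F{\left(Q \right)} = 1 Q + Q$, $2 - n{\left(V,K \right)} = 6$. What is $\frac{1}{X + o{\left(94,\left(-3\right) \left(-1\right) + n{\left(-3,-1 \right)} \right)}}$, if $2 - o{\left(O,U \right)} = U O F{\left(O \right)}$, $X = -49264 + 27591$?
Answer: $- \frac{1}{3999} \approx -0.00025006$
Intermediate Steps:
$n{\left(V,K \right)} = -4$ ($n{\left(V,K \right)} = 2 - 6 = -4$)
$F{\left(Q \right)} = 2 Q$ ($F{\left(Q \right)} = Q + Q = 2 Q$)
$X = -21673$
$o{\left(O,U \right)} = 2 - 2 U O^{2}$ ($o{\left(O,U \right)} = 2 - U O 2 O = 2 - O U 2 O = 2 - 2 U O^{2}$)
$\frac{1}{X + o{\left(94,\left(-3\right) \left(-1\right) + n{\left(-3,-1 \right)} \right)}} = \frac{1}{-21673 - \left(-2 + 2 \left(\left(-3\right) \left(-1\right) - 4\right) 94^{2}\right)} = \frac{1}{-21673 - \left(-2 + 2 \left(3 - 4\right) 8836\right)} = \frac{1}{-21673 - \left(-2 - 17672\right)} = \frac{1}{-21673 + \left(2 + 17672\right)} = \frac{1}{-21673 + 17674} = \frac{1}{-3999} = - \frac{1}{3999}$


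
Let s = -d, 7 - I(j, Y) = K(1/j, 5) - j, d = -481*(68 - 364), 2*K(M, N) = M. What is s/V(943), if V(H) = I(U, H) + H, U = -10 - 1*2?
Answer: -3417024/22513 ≈ -151.78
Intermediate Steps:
K(M, N) = M/2
U = -12 (U = -10 - 2 = -12)
d = 142376 (d = -481*(-296) = 142376)
I(j, Y) = 7 + j - 1/(2*j) (I(j, Y) = 7 - (1/(2*j) - j) = 7 + (j - 1/(2*j)) = 7 + j - 1/(2*j))
s = -142376 (s = -1*142376 = -142376)
V(H) = -119/24 + H (V(H) = (7 - 12 - 1/2/(-12)) + H = (7 - 12 - 1/2*(-1/12)) + H = (7 - 12 + 1/24) + H = -119/24 + H)
s/V(943) = -142376/(-119/24 + 943) = -142376/22513/24 = -142376*24/22513 = -3417024/22513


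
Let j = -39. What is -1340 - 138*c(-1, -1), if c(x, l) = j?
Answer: 4042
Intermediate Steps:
c(x, l) = -39
-1340 - 138*c(-1, -1) = -1340 - 138*(-39) = -1340 + 5382 = 4042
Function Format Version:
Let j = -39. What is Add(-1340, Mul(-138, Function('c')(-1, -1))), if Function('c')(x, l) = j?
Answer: 4042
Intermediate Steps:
Function('c')(x, l) = -39
Add(-1340, Mul(-138, Function('c')(-1, -1))) = Add(-1340, Mul(-138, -39)) = Add(-1340, 5382) = 4042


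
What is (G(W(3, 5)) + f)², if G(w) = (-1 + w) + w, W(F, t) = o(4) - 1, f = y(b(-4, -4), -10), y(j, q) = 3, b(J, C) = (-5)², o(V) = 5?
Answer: 100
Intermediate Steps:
b(J, C) = 25
f = 3
W(F, t) = 4 (W(F, t) = 5 - 1 = 4)
G(w) = -1 + 2*w
(G(W(3, 5)) + f)² = ((-1 + 2*4) + 3)² = ((-1 + 8) + 3)² = (7 + 3)² = 10² = 100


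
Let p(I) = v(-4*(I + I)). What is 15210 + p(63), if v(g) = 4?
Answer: 15214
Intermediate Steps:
p(I) = 4
15210 + p(63) = 15210 + 4 = 15214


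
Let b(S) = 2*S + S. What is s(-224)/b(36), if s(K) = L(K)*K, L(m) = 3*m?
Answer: 12544/9 ≈ 1393.8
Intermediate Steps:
b(S) = 3*S
s(K) = 3*K² (s(K) = (3*K)*K = 3*K²)
s(-224)/b(36) = (3*(-224)²)/((3*36)) = (3*50176)/108 = 150528*(1/108) = 12544/9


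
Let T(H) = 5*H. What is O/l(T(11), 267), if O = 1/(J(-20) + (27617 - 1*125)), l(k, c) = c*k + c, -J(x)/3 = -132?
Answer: 1/416981376 ≈ 2.3982e-9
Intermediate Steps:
J(x) = 396 (J(x) = -3*(-132) = 396)
l(k, c) = c + c*k
O = 1/27888 (O = 1/(396 + (27617 - 1*125)) = 1/(396 + (27617 - 125)) = 1/(396 + 27492) = 1/27888 ≈ 3.5858e-5)
O/l(T(11), 267) = 1/(27888*((267*(1 + 5*11)))) = 1/(27888*((267*(1 + 55)))) = 1/(27888*((267*56))) = (1/27888)/14952 = (1/27888)*(1/14952) = 1/416981376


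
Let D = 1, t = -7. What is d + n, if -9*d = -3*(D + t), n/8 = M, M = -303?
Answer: -2426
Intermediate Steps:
n = -2424 (n = 8*(-303) = -2424)
d = -2 (d = -(-1)*(1 - 7)/3 = -(-1)*(-6)/3 = -1/9*18 = -2)
d + n = -2 - 2424 = -2426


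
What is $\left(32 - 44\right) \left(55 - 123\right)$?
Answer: $816$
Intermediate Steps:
$\left(32 - 44\right) \left(55 - 123\right) = \left(-12\right) \left(-68\right) = 816$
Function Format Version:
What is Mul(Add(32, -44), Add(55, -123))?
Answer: 816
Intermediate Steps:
Mul(Add(32, -44), Add(55, -123)) = Mul(-12, -68) = 816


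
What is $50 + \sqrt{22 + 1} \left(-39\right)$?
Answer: $50 - 39 \sqrt{23} \approx -137.04$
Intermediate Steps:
$50 + \sqrt{22 + 1} \left(-39\right) = 50 + \sqrt{23} \left(-39\right) = 50 - 39 \sqrt{23}$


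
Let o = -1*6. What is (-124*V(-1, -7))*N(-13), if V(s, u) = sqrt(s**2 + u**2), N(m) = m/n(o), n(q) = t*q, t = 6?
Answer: -2015*sqrt(2)/9 ≈ -316.63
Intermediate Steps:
o = -6
n(q) = 6*q
N(m) = -m/36 (N(m) = m/((6*(-6))) = m/(-36) = m*(-1/36) = -m/36)
(-124*V(-1, -7))*N(-13) = (-124*sqrt((-1)**2 + (-7)**2))*(-1/36*(-13)) = -124*sqrt(1 + 49)*(13/36) = -620*sqrt(2)*(13/36) = -2015*sqrt(2)/9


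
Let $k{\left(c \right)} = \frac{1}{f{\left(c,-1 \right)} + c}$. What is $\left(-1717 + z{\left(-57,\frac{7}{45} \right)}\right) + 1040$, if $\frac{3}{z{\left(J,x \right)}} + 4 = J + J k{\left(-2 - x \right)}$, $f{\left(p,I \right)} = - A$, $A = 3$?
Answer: $- \frac{7845095}{11587} \approx -677.06$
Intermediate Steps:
$f{\left(p,I \right)} = -3$ ($f{\left(p,I \right)} = \left(-1\right) 3 = -3$)
$k{\left(c \right)} = \frac{1}{-3 + c}$
$z{\left(J,x \right)} = \frac{3}{-4 + J + \frac{J}{-5 - x}}$ ($z{\left(J,x \right)} = \frac{3}{-4 + \left(J + \frac{J}{-3 - \left(2 + x\right)}\right)} = \frac{3}{-4 + \left(J + \frac{J}{-5 - x}\right)} = \frac{3}{-4 + J + \frac{J}{-5 - x}}$)
$\left(-1717 + z{\left(-57,\frac{7}{45} \right)}\right) + 1040 = \left(-1717 + \frac{3 \left(-5 - \frac{7}{45}\right)}{-57 + \left(4 - -57\right) \left(5 + \frac{7}{45}\right)}\right) + 1040 = \left(-1717 + \frac{3 \left(-5 - 7 \cdot \frac{1}{45}\right)}{-57 + \left(4 + 57\right) \left(5 + 7 \cdot \frac{1}{45}\right)}\right) + 1040 = \left(-1717 + \frac{3 \left(-5 - \frac{7}{45}\right)}{-57 + 61 \left(5 + \frac{7}{45}\right)}\right) + 1040 = \left(-1717 + \frac{3 \left(-5 - \frac{7}{45}\right)}{-57 + 61 \cdot \frac{232}{45}}\right) + 1040 = \left(-1717 + 3 \frac{1}{-57 + \frac{14152}{45}} \left(- \frac{232}{45}\right)\right) + 1040 = \left(-1717 + 3 \frac{1}{\frac{11587}{45}} \left(- \frac{232}{45}\right)\right) + 1040 = \left(-1717 + 3 \cdot \frac{45}{11587} \left(- \frac{232}{45}\right)\right) + 1040 = \left(-1717 - \frac{696}{11587}\right) + 1040 = - \frac{19895575}{11587} + 1040 = - \frac{7845095}{11587}$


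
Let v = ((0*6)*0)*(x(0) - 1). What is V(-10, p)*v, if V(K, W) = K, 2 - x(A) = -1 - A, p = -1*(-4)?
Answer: 0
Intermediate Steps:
p = 4
x(A) = 3 + A (x(A) = 2 - (-1 - A) = 2 + (1 + A) = 3 + A)
v = 0 (v = ((0*6)*0)*((3 + 0) - 1) = (0*0)*(3 - 1) = 0*2 = 0)
V(-10, p)*v = -10*0 = 0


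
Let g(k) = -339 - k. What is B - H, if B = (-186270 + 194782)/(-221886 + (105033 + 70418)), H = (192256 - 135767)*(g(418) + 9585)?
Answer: -23156432968532/46435 ≈ -4.9868e+8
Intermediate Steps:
H = 498684892 (H = (192256 - 135767)*((-339 - 1*418) + 9585) = 56489*((-339 - 418) + 9585) = 56489*(-757 + 9585) = 56489*8828 = 498684892)
B = -8512/46435 (B = 8512/(-221886 + 175451) = 8512/(-46435) = 8512*(-1/46435) = -8512/46435 ≈ -0.18331)
B - H = -8512/46435 - 1*498684892 = -8512/46435 - 498684892 = -23156432968532/46435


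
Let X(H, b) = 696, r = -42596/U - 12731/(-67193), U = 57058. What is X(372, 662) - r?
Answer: 46043601563/66101693 ≈ 696.56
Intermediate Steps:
r = -36823235/66101693 (r = -42596/57058 - 12731/(-67193) = -42596*1/57058 - 12731*(-1/67193) = -21298/28529 + 439/2317 = -36823235/66101693 ≈ -0.55707)
X(372, 662) - r = 696 - 1*(-36823235/66101693) = 696 + 36823235/66101693 = 46043601563/66101693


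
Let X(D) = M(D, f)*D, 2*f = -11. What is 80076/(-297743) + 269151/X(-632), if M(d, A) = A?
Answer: 79859482017/1034954668 ≈ 77.162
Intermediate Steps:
f = -11/2 (f = (½)*(-11) = -11/2 ≈ -5.5000)
X(D) = -11*D/2
80076/(-297743) + 269151/X(-632) = 80076/(-297743) + 269151/((-11/2*(-632))) = 80076*(-1/297743) + 269151/3476 = -80076/297743 + 269151*(1/3476) = -80076/297743 + 269151/3476 = 79859482017/1034954668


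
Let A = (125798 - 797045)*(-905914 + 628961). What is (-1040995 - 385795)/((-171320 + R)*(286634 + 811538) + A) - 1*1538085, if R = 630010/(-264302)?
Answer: -454808174864157809725/295697685792859 ≈ -1.5381e+6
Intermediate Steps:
A = 185903870391 (A = -671247*(-276953) = 185903870391)
R = -315005/132151 (R = 630010*(-1/264302) = -315005/132151 ≈ -2.3837)
(-1040995 - 385795)/((-171320 + R)*(286634 + 811538) + A) - 1*1538085 = (-1040995 - 385795)/((-171320 - 315005/132151)*(286634 + 811538) + 185903870391) - 1*1538085 = -1426790/(-22640424325/132151*1098172 + 185903870391) - 1538085 = -1426790/(-24863080061833900/132151 + 185903870391) - 1538085 = -1426790/(-295697685792859/132151) - 1538085 = -1426790*(-132151/295697685792859) - 1538085 = 188551725290/295697685792859 - 1538085 = -454808174864157809725/295697685792859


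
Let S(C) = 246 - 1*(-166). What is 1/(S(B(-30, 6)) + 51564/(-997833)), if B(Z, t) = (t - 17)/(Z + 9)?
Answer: 332611/137018544 ≈ 0.0024275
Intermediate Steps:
B(Z, t) = (-17 + t)/(9 + Z)
S(C) = 412 (S(C) = 246 + 166 = 412)
1/(S(B(-30, 6)) + 51564/(-997833)) = 1/(412 + 51564/(-997833)) = 1/(412 + 51564*(-1/997833)) = 1/(412 - 17188/332611) = 1/(137018544/332611) = 332611/137018544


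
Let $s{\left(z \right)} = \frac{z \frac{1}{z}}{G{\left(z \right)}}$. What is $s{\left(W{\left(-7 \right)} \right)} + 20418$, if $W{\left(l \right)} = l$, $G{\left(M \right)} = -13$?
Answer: $\frac{265433}{13} \approx 20418.0$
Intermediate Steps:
$s{\left(z \right)} = - \frac{1}{13}$ ($s{\left(z \right)} = \frac{z \frac{1}{z}}{-13} = 1 \left(- \frac{1}{13}\right) = - \frac{1}{13}$)
$s{\left(W{\left(-7 \right)} \right)} + 20418 = - \frac{1}{13} + 20418 = \frac{265433}{13}$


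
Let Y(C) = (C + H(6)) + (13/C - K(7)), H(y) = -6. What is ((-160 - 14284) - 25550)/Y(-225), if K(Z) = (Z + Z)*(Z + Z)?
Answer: 4499325/48044 ≈ 93.650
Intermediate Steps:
K(Z) = 4*Z² (K(Z) = (2*Z)*(2*Z) = 4*Z²)
Y(C) = -202 + C + 13/C (Y(C) = (C - 6) + (13/C - 4*7²) = (-6 + C) + (13/C - 4*49) = (-6 + C) + (13/C - 1*196) = (-6 + C) + (13/C - 196) = (-6 + C) + (-196 + 13/C) = -202 + C + 13/C)
((-160 - 14284) - 25550)/Y(-225) = ((-160 - 14284) - 25550)/(-202 - 225 + 13/(-225)) = (-14444 - 25550)/(-202 - 225 + 13*(-1/225)) = -39994/(-202 - 225 - 13/225) = -39994/(-96088/225) = -39994*(-225/96088) = 4499325/48044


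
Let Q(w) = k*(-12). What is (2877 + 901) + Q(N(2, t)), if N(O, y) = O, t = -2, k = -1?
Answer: 3790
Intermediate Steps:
Q(w) = 12 (Q(w) = -1*(-12) = 12)
(2877 + 901) + Q(N(2, t)) = (2877 + 901) + 12 = 3778 + 12 = 3790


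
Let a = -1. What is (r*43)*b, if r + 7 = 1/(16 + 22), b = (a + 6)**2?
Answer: -284875/38 ≈ -7496.7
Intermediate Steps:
b = 25 (b = (-1 + 6)**2 = 5**2 = 25)
r = -265/38 (r = -7 + 1/(16 + 22) = -7 + 1/38 = -265/38 ≈ -6.9737)
(r*43)*b = -265/38*43*25 = -11395/38*25 = -284875/38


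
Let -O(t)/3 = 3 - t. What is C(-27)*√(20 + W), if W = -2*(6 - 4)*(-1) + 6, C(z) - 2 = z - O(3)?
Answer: -25*√30 ≈ -136.93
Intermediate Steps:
O(t) = -9 + 3*t (O(t) = -3*(3 - t) = -9 + 3*t)
C(z) = 2 + z (C(z) = 2 + (z - (-9 + 3*3)) = 2 + (z - (-9 + 9)) = 2 + (z - 1*0) = 2 + (z + 0) = 2 + z)
W = 10 (W = -2*2*(-1) + 6 = -4*(-1) + 6 = 4 + 6 = 10)
C(-27)*√(20 + W) = (2 - 27)*√(20 + 10) = -25*√30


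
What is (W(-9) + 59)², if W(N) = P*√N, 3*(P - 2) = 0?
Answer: 3445 + 708*I ≈ 3445.0 + 708.0*I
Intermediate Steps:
P = 2 (P = 2 + (⅓)*0 = 2 + 0 = 2)
W(N) = 2*√N
(W(-9) + 59)² = (2*√(-9) + 59)² = (2*(3*I) + 59)² = (6*I + 59)² = (59 + 6*I)²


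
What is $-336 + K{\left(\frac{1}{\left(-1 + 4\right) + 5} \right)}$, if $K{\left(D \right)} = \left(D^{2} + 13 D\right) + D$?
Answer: $- \frac{21391}{64} \approx -334.23$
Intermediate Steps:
$K{\left(D \right)} = D^{2} + 14 D$
$-336 + K{\left(\frac{1}{\left(-1 + 4\right) + 5} \right)} = -336 + \frac{14 + \frac{1}{\left(-1 + 4\right) + 5}}{\left(-1 + 4\right) + 5} = -336 + \frac{14 + \frac{1}{3 + 5}}{3 + 5} = -336 + \frac{14 + \frac{1}{8}}{8} = -336 + \frac{1}{8} \cdot \frac{113}{8} = -336 + \frac{113}{64} = - \frac{21391}{64}$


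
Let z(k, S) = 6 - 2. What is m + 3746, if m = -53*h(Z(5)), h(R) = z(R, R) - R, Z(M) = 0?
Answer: 3534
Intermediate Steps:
z(k, S) = 4
h(R) = 4 - R
m = -212 (m = -53*(4 - 1*0) = -53*(4 + 0) = -53*4 = -212)
m + 3746 = -212 + 3746 = 3534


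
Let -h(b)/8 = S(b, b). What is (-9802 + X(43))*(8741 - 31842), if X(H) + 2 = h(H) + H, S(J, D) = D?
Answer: 233435605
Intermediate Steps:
h(b) = -8*b
X(H) = -2 - 7*H (X(H) = -2 + (-8*H + H) = -2 - 7*H)
(-9802 + X(43))*(8741 - 31842) = (-9802 + (-2 - 7*43))*(8741 - 31842) = (-9802 + (-2 - 301))*(-23101) = (-9802 - 303)*(-23101) = -10105*(-23101) = 233435605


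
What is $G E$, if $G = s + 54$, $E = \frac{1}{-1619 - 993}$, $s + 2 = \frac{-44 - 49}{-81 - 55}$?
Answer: $- \frac{7165}{355232} \approx -0.02017$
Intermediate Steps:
$s = - \frac{179}{136}$ ($s = -2 + \frac{-44 - 49}{-81 - 55} = -2 - \frac{93}{-136} = -2 - - \frac{93}{136} = -2 + \frac{93}{136} = - \frac{179}{136} \approx -1.3162$)
$E = - \frac{1}{2612}$ ($E = \frac{1}{-2612} = - \frac{1}{2612} \approx -0.00038285$)
$G = \frac{7165}{136}$ ($G = - \frac{179}{136} + 54 = \frac{7165}{136} \approx 52.684$)
$G E = \frac{7165}{136} \left(- \frac{1}{2612}\right) = - \frac{7165}{355232}$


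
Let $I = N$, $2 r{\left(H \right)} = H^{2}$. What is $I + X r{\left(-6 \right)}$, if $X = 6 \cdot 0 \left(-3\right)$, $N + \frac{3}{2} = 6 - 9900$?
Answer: $- \frac{19791}{2} \approx -9895.5$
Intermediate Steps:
$N = - \frac{19791}{2}$ ($N = - \frac{3}{2} + \left(6 - 9900\right) = - \frac{3}{2} - 9894 = - \frac{19791}{2} \approx -9895.5$)
$r{\left(H \right)} = \frac{H^{2}}{2}$
$I = - \frac{19791}{2} \approx -9895.5$
$X = 0$ ($X = 0 \left(-3\right) = 0$)
$I + X r{\left(-6 \right)} = - \frac{19791}{2} + 0 \frac{\left(-6\right)^{2}}{2} = - \frac{19791}{2} + 0 \cdot \frac{1}{2} \cdot 36 = - \frac{19791}{2} + 0 \cdot 18 = - \frac{19791}{2} + 0 = - \frac{19791}{2}$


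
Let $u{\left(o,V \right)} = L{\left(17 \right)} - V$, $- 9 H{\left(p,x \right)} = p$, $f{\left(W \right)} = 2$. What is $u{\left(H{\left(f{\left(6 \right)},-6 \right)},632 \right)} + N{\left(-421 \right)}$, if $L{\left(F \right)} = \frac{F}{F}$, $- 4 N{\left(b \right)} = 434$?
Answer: $- \frac{1479}{2} \approx -739.5$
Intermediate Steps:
$N{\left(b \right)} = - \frac{217}{2}$ ($N{\left(b \right)} = \left(- \frac{1}{4}\right) 434 = - \frac{217}{2}$)
$L{\left(F \right)} = 1$
$H{\left(p,x \right)} = - \frac{p}{9}$
$u{\left(o,V \right)} = 1 - V$
$u{\left(H{\left(f{\left(6 \right)},-6 \right)},632 \right)} + N{\left(-421 \right)} = \left(1 - 632\right) - \frac{217}{2} = -631 - \frac{217}{2} = - \frac{1479}{2}$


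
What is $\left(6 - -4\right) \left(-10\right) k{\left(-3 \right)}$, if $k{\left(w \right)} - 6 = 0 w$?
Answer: $-600$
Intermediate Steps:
$k{\left(w \right)} = 6$ ($k{\left(w \right)} = 6 + 0 w = 6 + 0 = 6$)
$\left(6 - -4\right) \left(-10\right) k{\left(-3 \right)} = \left(6 - -4\right) \left(-10\right) 6 = \left(6 + 4\right) \left(-10\right) 6 = 10 \left(-10\right) 6 = \left(-100\right) 6 = -600$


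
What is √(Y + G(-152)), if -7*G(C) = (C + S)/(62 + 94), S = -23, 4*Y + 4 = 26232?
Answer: √39893763/78 ≈ 80.976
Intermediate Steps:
Y = 6557 (Y = -1 + (¼)*26232 = -1 + 6558 = 6557)
G(C) = 23/1092 - C/1092 (G(C) = -(C - 23)/(7*(62 + 94)) = -(-23 + C)/(7*156) = -(-23/156 + C/156)/7 = 23/1092 - C/1092)
√(Y + G(-152)) = √(6557 + (23/1092 - 1/1092*(-152))) = √(6557 + (23/1092 + 38/273)) = √(6557 + 25/156) = √(1022917/156) = √39893763/78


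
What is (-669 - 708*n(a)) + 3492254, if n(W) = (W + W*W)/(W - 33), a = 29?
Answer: 3645575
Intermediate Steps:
n(W) = (W + W**2)/(-33 + W)
(-669 - 708*n(a)) + 3492254 = (-669 - 20532*(1 + 29)/(-33 + 29)) + 3492254 = (-669 - 20532*30/(-4)) + 3492254 = (-669 - 20532*(-1)*30/4) + 3492254 = (-669 - 708*(-435/2)) + 3492254 = (-669 + 153990) + 3492254 = 153321 + 3492254 = 3645575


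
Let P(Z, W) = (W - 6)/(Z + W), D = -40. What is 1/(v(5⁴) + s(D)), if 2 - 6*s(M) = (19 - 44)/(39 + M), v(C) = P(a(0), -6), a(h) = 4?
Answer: 6/13 ≈ 0.46154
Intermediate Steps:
P(Z, W) = (-6 + W)/(W + Z)
v(C) = 6 (v(C) = (-6 - 6)/(-6 + 4) = -12/(-2) = -½*(-12) = 6)
s(M) = ⅓ + 25/(6*(39 + M)) (s(M) = ⅓ - (19 - 44)/(6*(39 + M)) = ⅓ - (-25)/(6*(39 + M)) = ⅓ + 25/(6*(39 + M)))
1/(v(5⁴) + s(D)) = 1/(6 + (103 + 2*(-40))/(6*(39 - 40))) = 1/(6 + (⅙)*(103 - 80)/(-1)) = 1/(6 + (⅙)*(-1)*23) = 1/(6 - 23/6) = 1/(13/6) = 6/13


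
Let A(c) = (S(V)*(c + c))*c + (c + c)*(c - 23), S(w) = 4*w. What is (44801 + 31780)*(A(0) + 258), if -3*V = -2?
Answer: 19757898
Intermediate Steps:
V = ⅔ (V = -⅓*(-2) = ⅔ ≈ 0.66667)
A(c) = 16*c²/3 + 2*c*(-23 + c) (A(c) = ((4*(⅔))*(c + c))*c + (c + c)*(c - 23) = (8*(2*c)/3)*c + (2*c)*(-23 + c) = (16*c/3)*c + 2*c*(-23 + c) = 16*c²/3 + 2*c*(-23 + c))
(44801 + 31780)*(A(0) + 258) = (44801 + 31780)*((⅔)*0*(-69 + 11*0) + 258) = 76581*((⅔)*0*(-69 + 0) + 258) = 76581*((⅔)*0*(-69) + 258) = 76581*(0 + 258) = 76581*258 = 19757898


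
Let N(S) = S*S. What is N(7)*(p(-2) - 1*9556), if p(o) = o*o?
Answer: -468048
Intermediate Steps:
N(S) = S²
p(o) = o²
N(7)*(p(-2) - 1*9556) = 7²*((-2)² - 1*9556) = 49*(4 - 9556) = 49*(-9552) = -468048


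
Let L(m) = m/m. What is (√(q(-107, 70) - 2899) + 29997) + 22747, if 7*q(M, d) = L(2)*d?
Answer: 52744 + 3*I*√321 ≈ 52744.0 + 53.749*I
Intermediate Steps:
L(m) = 1
q(M, d) = d/7 (q(M, d) = (1*d)/7 = d/7)
(√(q(-107, 70) - 2899) + 29997) + 22747 = (√((⅐)*70 - 2899) + 29997) + 22747 = (√(10 - 2899) + 29997) + 22747 = (√(-2889) + 29997) + 22747 = (3*I*√321 + 29997) + 22747 = (29997 + 3*I*√321) + 22747 = 52744 + 3*I*√321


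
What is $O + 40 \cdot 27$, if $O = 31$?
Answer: $1111$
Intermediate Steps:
$O + 40 \cdot 27 = 31 + 40 \cdot 27 = 31 + 1080 = 1111$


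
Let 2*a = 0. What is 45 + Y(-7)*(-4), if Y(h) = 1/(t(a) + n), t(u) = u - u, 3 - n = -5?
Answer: 89/2 ≈ 44.500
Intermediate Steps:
a = 0 (a = (½)*0 = 0)
n = 8 (n = 3 - 1*(-5) = 3 + 5 = 8)
t(u) = 0
Y(h) = ⅛ (Y(h) = 1/(0 + 8) = 1/8 = ⅛)
45 + Y(-7)*(-4) = 45 + (⅛)*(-4) = 45 - ½ = 89/2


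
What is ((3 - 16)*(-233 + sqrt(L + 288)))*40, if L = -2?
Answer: 121160 - 520*sqrt(286) ≈ 1.1237e+5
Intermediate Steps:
((3 - 16)*(-233 + sqrt(L + 288)))*40 = ((3 - 16)*(-233 + sqrt(-2 + 288)))*40 = -13*(-233 + sqrt(286))*40 = (3029 - 13*sqrt(286))*40 = 121160 - 520*sqrt(286)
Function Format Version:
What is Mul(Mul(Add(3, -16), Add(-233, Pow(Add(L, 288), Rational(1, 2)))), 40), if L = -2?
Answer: Add(121160, Mul(-520, Pow(286, Rational(1, 2)))) ≈ 1.1237e+5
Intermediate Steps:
Mul(Mul(Add(3, -16), Add(-233, Pow(Add(L, 288), Rational(1, 2)))), 40) = Mul(Mul(Add(3, -16), Add(-233, Pow(Add(-2, 288), Rational(1, 2)))), 40) = Mul(Mul(-13, Add(-233, Pow(286, Rational(1, 2)))), 40) = Mul(Add(3029, Mul(-13, Pow(286, Rational(1, 2)))), 40) = Add(121160, Mul(-520, Pow(286, Rational(1, 2))))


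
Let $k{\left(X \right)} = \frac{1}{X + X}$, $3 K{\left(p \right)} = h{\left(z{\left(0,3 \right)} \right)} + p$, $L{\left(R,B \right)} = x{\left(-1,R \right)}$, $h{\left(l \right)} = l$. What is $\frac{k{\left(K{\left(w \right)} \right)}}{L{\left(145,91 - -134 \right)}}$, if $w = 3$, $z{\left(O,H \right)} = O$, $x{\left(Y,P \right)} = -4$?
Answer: $- \frac{1}{8} \approx -0.125$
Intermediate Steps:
$L{\left(R,B \right)} = -4$
$K{\left(p \right)} = \frac{p}{3}$ ($K{\left(p \right)} = \frac{0 + p}{3} = \frac{p}{3}$)
$k{\left(X \right)} = \frac{1}{2 X}$
$\frac{k{\left(K{\left(w \right)} \right)}}{L{\left(145,91 - -134 \right)}} = \frac{\frac{1}{2} \frac{1}{\frac{1}{3} \cdot 3}}{-4} = \frac{1}{2 \cdot 1} \left(- \frac{1}{4}\right) = \frac{1}{2} \cdot 1 \left(- \frac{1}{4}\right) = \frac{1}{2} \left(- \frac{1}{4}\right) = - \frac{1}{8}$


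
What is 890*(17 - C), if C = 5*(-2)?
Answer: 24030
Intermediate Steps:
C = -10
890*(17 - C) = 890*(17 - 1*(-10)) = 890*(17 + 10) = 890*27 = 24030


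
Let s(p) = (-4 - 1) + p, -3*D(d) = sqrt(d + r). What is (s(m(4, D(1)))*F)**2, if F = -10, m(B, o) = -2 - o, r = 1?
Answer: 44300/9 - 1400*sqrt(2)/3 ≈ 4262.3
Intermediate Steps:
D(d) = -sqrt(1 + d)/3 (D(d) = -sqrt(d + 1)/3 = -sqrt(1 + d)/3)
s(p) = -5 + p
(s(m(4, D(1)))*F)**2 = ((-5 + (-2 - (-1)*sqrt(1 + 1)/3))*(-10))**2 = ((-5 + (-2 - (-1)*sqrt(2)/3))*(-10))**2 = ((-5 + (-2 + sqrt(2)/3))*(-10))**2 = ((-7 + sqrt(2)/3)*(-10))**2 = (70 - 10*sqrt(2)/3)**2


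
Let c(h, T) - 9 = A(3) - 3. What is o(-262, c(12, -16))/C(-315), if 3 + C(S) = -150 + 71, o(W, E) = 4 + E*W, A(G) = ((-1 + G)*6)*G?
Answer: 5500/41 ≈ 134.15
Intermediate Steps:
A(G) = G*(-6 + 6*G) (A(G) = (-6 + 6*G)*G = G*(-6 + 6*G))
c(h, T) = 42 (c(h, T) = 9 + (6*3*(-1 + 3) - 3) = 9 + (6*3*2 - 3) = 9 + (36 - 3) = 9 + 33 = 42)
C(S) = -82 (C(S) = -3 + (-150 + 71) = -3 - 79 = -82)
o(-262, c(12, -16))/C(-315) = (4 + 42*(-262))/(-82) = (4 - 11004)*(-1/82) = -11000*(-1/82) = 5500/41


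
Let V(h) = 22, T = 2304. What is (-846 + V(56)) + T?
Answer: 1480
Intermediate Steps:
(-846 + V(56)) + T = (-846 + 22) + 2304 = -824 + 2304 = 1480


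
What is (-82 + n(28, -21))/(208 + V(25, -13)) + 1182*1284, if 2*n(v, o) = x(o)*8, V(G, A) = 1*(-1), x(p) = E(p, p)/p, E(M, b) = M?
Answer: 104720446/69 ≈ 1.5177e+6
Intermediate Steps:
x(p) = 1 (x(p) = p/p = 1)
V(G, A) = -1
n(v, o) = 4 (n(v, o) = (1*8)/2 = (½)*8 = 4)
(-82 + n(28, -21))/(208 + V(25, -13)) + 1182*1284 = (-82 + 4)/(208 - 1) + 1182*1284 = -78/207 + 1517688 = -78*1/207 + 1517688 = -26/69 + 1517688 = 104720446/69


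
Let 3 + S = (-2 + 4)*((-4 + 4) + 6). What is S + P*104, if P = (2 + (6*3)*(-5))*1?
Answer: -9143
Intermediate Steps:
P = -88 (P = (2 + 18*(-5))*1 = (2 - 90)*1 = -88*1 = -88)
S = 9 (S = -3 + (-2 + 4)*((-4 + 4) + 6) = -3 + 2*(0 + 6) = -3 + 2*6 = -3 + 12 = 9)
S + P*104 = 9 - 88*104 = 9 - 9152 = -9143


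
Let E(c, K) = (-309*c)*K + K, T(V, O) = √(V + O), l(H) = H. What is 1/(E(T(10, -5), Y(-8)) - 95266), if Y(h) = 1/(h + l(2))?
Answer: -1714791/163361326502 - 927*√5/163361326502 ≈ -1.0510e-5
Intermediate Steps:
T(V, O) = √(O + V)
Y(h) = 1/(2 + h) (Y(h) = 1/(h + 2) = 1/(2 + h))
E(c, K) = K - 309*K*c (E(c, K) = -309*K*c + K = K - 309*K*c)
1/(E(T(10, -5), Y(-8)) - 95266) = 1/((1 - 309*√(-5 + 10))/(2 - 8) - 95266) = 1/((1 - 309*√5)/(-6) - 95266) = 1/(-(1 - 309*√5)/6 - 95266) = 1/((-⅙ + 103*√5/2) - 95266) = 1/(-571597/6 + 103*√5/2)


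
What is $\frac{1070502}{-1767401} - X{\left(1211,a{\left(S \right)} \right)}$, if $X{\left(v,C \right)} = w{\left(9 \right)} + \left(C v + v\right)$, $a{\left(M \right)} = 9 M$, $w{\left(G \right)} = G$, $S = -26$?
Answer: $\frac{498678191252}{1767401} \approx 2.8215 \cdot 10^{5}$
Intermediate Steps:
$X{\left(v,C \right)} = 9 + v + C v$ ($X{\left(v,C \right)} = 9 + \left(C v + v\right) = 9 + \left(v + C v\right) = 9 + v + C v$)
$\frac{1070502}{-1767401} - X{\left(1211,a{\left(S \right)} \right)} = \frac{1070502}{-1767401} - \left(9 + 1211 + 9 \left(-26\right) 1211\right) = 1070502 \left(- \frac{1}{1767401}\right) - \left(9 + 1211 - 283374\right) = - \frac{1070502}{1767401} - \left(9 + 1211 - 283374\right) = - \frac{1070502}{1767401} - -282154 = - \frac{1070502}{1767401} + 282154 = \frac{498678191252}{1767401}$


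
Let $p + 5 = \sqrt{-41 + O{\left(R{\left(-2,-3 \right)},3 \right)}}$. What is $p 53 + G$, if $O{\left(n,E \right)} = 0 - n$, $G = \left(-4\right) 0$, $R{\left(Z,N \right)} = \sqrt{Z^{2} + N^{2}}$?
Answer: $-265 + 53 i \sqrt{41 + \sqrt{13}} \approx -265.0 + 353.97 i$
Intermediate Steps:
$R{\left(Z,N \right)} = \sqrt{N^{2} + Z^{2}}$
$G = 0$
$O{\left(n,E \right)} = - n$
$p = -5 + \sqrt{-41 - \sqrt{13}}$ ($p = -5 + \sqrt{-41 - \sqrt{\left(-3\right)^{2} + \left(-2\right)^{2}}} = -5 + \sqrt{-41 - \sqrt{9 + 4}} = -5 + \sqrt{-41 - \sqrt{13}} \approx -5.0 + 6.6787 i$)
$p 53 + G = \left(-5 + i \sqrt{41 + \sqrt{13}}\right) 53 + 0 = \left(-265 + 53 i \sqrt{41 + \sqrt{13}}\right) + 0 = -265 + 53 i \sqrt{41 + \sqrt{13}}$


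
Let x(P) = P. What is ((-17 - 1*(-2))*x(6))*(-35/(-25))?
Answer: -126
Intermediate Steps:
((-17 - 1*(-2))*x(6))*(-35/(-25)) = ((-17 - 1*(-2))*6)*(-35/(-25)) = ((-17 + 2)*6)*(-35*(-1/25)) = -15*6*(7/5) = -90*7/5 = -126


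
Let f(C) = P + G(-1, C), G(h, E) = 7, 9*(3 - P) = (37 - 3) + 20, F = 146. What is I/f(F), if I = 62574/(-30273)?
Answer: -10429/20182 ≈ -0.51675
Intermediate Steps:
I = -20858/10091 (I = 62574*(-1/30273) = -20858/10091 ≈ -2.0670)
P = -3 (P = 3 - ((37 - 3) + 20)/9 = 3 - (34 + 20)/9 = 3 - ⅑*54 = 3 - 6 = -3)
f(C) = 4 (f(C) = -3 + 7 = 4)
I/f(F) = -20858/10091/4 = -20858/10091*¼ = -10429/20182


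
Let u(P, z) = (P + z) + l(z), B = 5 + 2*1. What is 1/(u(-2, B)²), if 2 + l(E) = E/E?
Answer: 1/16 ≈ 0.062500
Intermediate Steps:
l(E) = -1 (l(E) = -2 + E/E = -2 + 1 = -1)
B = 7 (B = 5 + 2 = 7)
u(P, z) = -1 + P + z (u(P, z) = (P + z) - 1 = -1 + P + z)
1/(u(-2, B)²) = 1/((-1 - 2 + 7)²) = 1/(4²) = 1/16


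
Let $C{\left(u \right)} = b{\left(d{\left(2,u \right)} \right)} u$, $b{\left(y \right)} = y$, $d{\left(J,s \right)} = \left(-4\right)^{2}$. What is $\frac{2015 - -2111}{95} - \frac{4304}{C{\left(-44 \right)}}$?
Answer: $\frac{207099}{4180} \approx 49.545$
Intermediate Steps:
$d{\left(J,s \right)} = 16$
$C{\left(u \right)} = 16 u$
$\frac{2015 - -2111}{95} - \frac{4304}{C{\left(-44 \right)}} = \frac{2015 - -2111}{95} - \frac{4304}{16 \left(-44\right)} = \left(2015 + 2111\right) \frac{1}{95} - \frac{4304}{-704} = 4126 \cdot \frac{1}{95} - - \frac{269}{44} = \frac{4126}{95} + \frac{269}{44} = \frac{207099}{4180}$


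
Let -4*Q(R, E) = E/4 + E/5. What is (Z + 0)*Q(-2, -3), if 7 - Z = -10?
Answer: 459/80 ≈ 5.7375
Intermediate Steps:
Z = 17 (Z = 7 - 1*(-10) = 7 + 10 = 17)
Q(R, E) = -9*E/80 (Q(R, E) = -(E/4 + E/5)/4 = -9*E/80)
(Z + 0)*Q(-2, -3) = (17 + 0)*(-9/80*(-3)) = 17*(27/80) = 459/80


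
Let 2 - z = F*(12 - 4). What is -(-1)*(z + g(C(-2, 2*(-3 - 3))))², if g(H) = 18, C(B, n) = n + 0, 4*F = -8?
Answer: 1296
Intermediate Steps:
F = -2 (F = (¼)*(-8) = -2)
C(B, n) = n
z = 18 (z = 2 - (-2)*(12 - 4) = 2 - (-2)*8 = 2 - 1*(-16) = 2 + 16 = 18)
-(-1)*(z + g(C(-2, 2*(-3 - 3))))² = -(-1)*(18 + 18)² = -(-1)*36² = -(-1)*1296 = -1*(-1296) = 1296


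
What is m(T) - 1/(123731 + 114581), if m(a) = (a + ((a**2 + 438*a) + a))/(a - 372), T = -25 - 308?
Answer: 2830431389/56003320 ≈ 50.540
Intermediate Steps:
T = -333
m(a) = (a**2 + 440*a)/(-372 + a) (m(a) = (a + (a**2 + 439*a))/(-372 + a) = (a**2 + 440*a)/(-372 + a))
m(T) - 1/(123731 + 114581) = -333*(440 - 333)/(-372 - 333) - 1/(123731 + 114581) = -333*107/(-705) - 1/238312 = -333*(-1/705)*107 - 1*1/238312 = 11877/235 - 1/238312 = 2830431389/56003320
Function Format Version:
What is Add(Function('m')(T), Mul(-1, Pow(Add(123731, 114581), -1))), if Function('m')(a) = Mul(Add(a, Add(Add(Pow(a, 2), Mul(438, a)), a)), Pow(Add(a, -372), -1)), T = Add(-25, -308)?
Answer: Rational(2830431389, 56003320) ≈ 50.540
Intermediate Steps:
T = -333
Function('m')(a) = Mul(Pow(Add(-372, a), -1), Add(Pow(a, 2), Mul(440, a))) (Function('m')(a) = Mul(Add(a, Add(Pow(a, 2), Mul(439, a))), Pow(Add(-372, a), -1)) = Mul(Add(Pow(a, 2), Mul(440, a)), Pow(Add(-372, a), -1)) = Mul(Pow(Add(-372, a), -1), Add(Pow(a, 2), Mul(440, a))))
Add(Function('m')(T), Mul(-1, Pow(Add(123731, 114581), -1))) = Add(Mul(-333, Pow(Add(-372, -333), -1), Add(440, -333)), Mul(-1, Pow(Add(123731, 114581), -1))) = Add(Mul(-333, Pow(-705, -1), 107), Mul(-1, Pow(238312, -1))) = Add(Mul(-333, Rational(-1, 705), 107), Mul(-1, Rational(1, 238312))) = Add(Rational(11877, 235), Rational(-1, 238312)) = Rational(2830431389, 56003320)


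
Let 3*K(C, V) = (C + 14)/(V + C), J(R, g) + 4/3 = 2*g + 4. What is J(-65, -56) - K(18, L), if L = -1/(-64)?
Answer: -126744/1153 ≈ -109.93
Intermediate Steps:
L = 1/64 (L = -1*(-1/64) = 1/64 ≈ 0.015625)
J(R, g) = 8/3 + 2*g (J(R, g) = -4/3 + (2*g + 4) = -4/3 + (4 + 2*g) = 8/3 + 2*g)
K(C, V) = (14 + C)/(3*(C + V)) (K(C, V) = ((C + 14)/(V + C))/3 = ((14 + C)/(C + V))/3 = (14 + C)/(3*(C + V)))
J(-65, -56) - K(18, L) = (8/3 + 2*(-56)) - (14 + 18)/(3*(18 + 1/64)) = (8/3 - 112) - 32/(3*1153/64) = -328/3 - 64*32/(3*1153) = -328/3 - 1*2048/3459 = -328/3 - 2048/3459 = -126744/1153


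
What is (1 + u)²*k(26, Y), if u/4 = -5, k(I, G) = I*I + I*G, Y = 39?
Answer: 610090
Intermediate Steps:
k(I, G) = I² + G*I
u = -20 (u = 4*(-5) = -20)
(1 + u)²*k(26, Y) = (1 - 20)²*(26*(39 + 26)) = (-19)²*(26*65) = 361*1690 = 610090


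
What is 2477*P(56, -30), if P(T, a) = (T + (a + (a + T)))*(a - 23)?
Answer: -6826612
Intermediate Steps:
P(T, a) = (-23 + a)*(2*T + 2*a) (P(T, a) = (T + (a + (T + a)))*(-23 + a) = (T + (T + 2*a))*(-23 + a) = (2*T + 2*a)*(-23 + a) = (-23 + a)*(2*T + 2*a))
2477*P(56, -30) = 2477*(-46*56 - 46*(-30) + 2*(-30)² + 2*56*(-30)) = 2477*(-2576 + 1380 + 2*900 - 3360) = 2477*(-2576 + 1380 + 1800 - 3360) = 2477*(-2756) = -6826612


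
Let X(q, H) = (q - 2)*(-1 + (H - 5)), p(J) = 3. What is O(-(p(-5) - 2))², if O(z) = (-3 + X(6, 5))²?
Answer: 2401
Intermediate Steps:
X(q, H) = (-6 + H)*(-2 + q) (X(q, H) = (-2 + q)*(-1 + (-5 + H)) = (-2 + q)*(-6 + H) = (-6 + H)*(-2 + q))
O(z) = 49 (O(z) = (-3 + (12 - 6*6 - 2*5 + 5*6))² = (-3 + (12 - 36 - 10 + 30))² = (-3 - 4)² = (-7)² = 49)
O(-(p(-5) - 2))² = 49² = 2401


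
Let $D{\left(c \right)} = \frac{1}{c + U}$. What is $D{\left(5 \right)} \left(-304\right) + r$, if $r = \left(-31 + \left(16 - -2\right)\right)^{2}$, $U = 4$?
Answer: $\frac{1217}{9} \approx 135.22$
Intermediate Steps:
$D{\left(c \right)} = \frac{1}{4 + c}$ ($D{\left(c \right)} = \frac{1}{c + 4} = \frac{1}{4 + c}$)
$r = 169$ ($r = \left(-31 + \left(16 + 2\right)\right)^{2} = \left(-31 + 18\right)^{2} = \left(-13\right)^{2} = 169$)
$D{\left(5 \right)} \left(-304\right) + r = \frac{1}{4 + 5} \left(-304\right) + 169 = \frac{1}{9} \left(-304\right) + 169 = - \frac{304}{9} + 169 = \frac{1217}{9}$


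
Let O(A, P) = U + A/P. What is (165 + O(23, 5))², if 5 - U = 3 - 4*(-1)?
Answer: 702244/25 ≈ 28090.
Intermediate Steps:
U = -2 (U = 5 - (3 - 4*(-1)) = 5 - (3 + 4) = 5 - 1*7 = 5 - 7 = -2)
O(A, P) = -2 + A/P
(165 + O(23, 5))² = (165 + (-2 + 23/5))² = (165 + 13/5)² = (838/5)² = 702244/25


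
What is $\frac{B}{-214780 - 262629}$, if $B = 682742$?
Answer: $- \frac{682742}{477409} \approx -1.4301$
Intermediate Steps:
$\frac{B}{-214780 - 262629} = \frac{682742}{-214780 - 262629} = \frac{682742}{-477409} = 682742 \left(- \frac{1}{477409}\right) = - \frac{682742}{477409}$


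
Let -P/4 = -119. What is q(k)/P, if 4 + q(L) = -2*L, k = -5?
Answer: 3/238 ≈ 0.012605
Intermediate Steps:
P = 476 (P = -4*(-119) = 476)
q(L) = -4 - 2*L
q(k)/P = (-4 - 2*(-5))/476 = (-4 + 10)*(1/476) = 6*(1/476) = 3/238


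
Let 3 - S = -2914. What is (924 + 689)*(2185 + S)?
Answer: 8229526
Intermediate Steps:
S = 2917 (S = 3 - 1*(-2914) = 3 + 2914 = 2917)
(924 + 689)*(2185 + S) = (924 + 689)*(2185 + 2917) = 1613*5102 = 8229526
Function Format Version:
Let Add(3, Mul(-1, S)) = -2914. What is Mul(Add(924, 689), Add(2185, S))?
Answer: 8229526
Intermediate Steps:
S = 2917 (S = Add(3, Mul(-1, -2914)) = Add(3, 2914) = 2917)
Mul(Add(924, 689), Add(2185, S)) = Mul(Add(924, 689), Add(2185, 2917)) = Mul(1613, 5102) = 8229526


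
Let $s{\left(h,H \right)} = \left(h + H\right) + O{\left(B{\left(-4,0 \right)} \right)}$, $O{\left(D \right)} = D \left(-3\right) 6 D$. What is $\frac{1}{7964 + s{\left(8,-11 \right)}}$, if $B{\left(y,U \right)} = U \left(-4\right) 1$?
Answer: $\frac{1}{7961} \approx 0.00012561$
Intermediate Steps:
$B{\left(y,U \right)} = - 4 U$ ($B{\left(y,U \right)} = - 4 U 1 = - 4 U$)
$O{\left(D \right)} = - 18 D^{2}$ ($O{\left(D \right)} = - 3 D 6 D = - 18 D D = - 18 D^{2}$)
$s{\left(h,H \right)} = H + h$ ($s{\left(h,H \right)} = \left(h + H\right) - 18 \left(\left(-4\right) 0\right)^{2} = \left(H + h\right) - 18 \cdot 0^{2} = \left(H + h\right) - 0 = \left(H + h\right) + 0 = H + h$)
$\frac{1}{7964 + s{\left(8,-11 \right)}} = \frac{1}{7964 + \left(-11 + 8\right)} = \frac{1}{7964 - 3} = \frac{1}{7961}$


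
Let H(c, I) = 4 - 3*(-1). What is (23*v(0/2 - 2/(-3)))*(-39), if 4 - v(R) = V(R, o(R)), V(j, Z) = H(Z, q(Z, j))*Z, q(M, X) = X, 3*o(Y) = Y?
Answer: -6578/3 ≈ -2192.7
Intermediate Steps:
o(Y) = Y/3
H(c, I) = 7 (H(c, I) = 4 + 3 = 7)
V(j, Z) = 7*Z
v(R) = 4 - 7*R/3
(23*v(0/2 - 2/(-3)))*(-39) = (23*(4 - 7*(0/2 - 2/(-3))/3))*(-39) = (23*(4 - 7*(0*(½) - 2*(-⅓))/3))*(-39) = (23*(4 - 7*(0 + ⅔)/3))*(-39) = (23*(4 - 7/3*⅔))*(-39) = (23*(4 - 14/9))*(-39) = (23*(22/9))*(-39) = (506/9)*(-39) = -6578/3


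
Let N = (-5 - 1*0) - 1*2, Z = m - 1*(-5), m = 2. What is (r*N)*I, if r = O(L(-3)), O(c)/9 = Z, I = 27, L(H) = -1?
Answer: -11907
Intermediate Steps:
Z = 7 (Z = 2 - 1*(-5) = 2 + 5 = 7)
O(c) = 63 (O(c) = 9*7 = 63)
r = 63
N = -7 (N = (-5 + 0) - 2 = -5 - 2 = -7)
(r*N)*I = (63*(-7))*27 = -441*27 = -11907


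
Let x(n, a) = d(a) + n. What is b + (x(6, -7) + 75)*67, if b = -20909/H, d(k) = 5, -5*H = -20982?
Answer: 120793739/20982 ≈ 5757.0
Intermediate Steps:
H = 20982/5 (H = -1/5*(-20982) = 20982/5 ≈ 4196.4)
x(n, a) = 5 + n
b = -104545/20982 (b = -20909/20982/5 = -20909*5/20982 = -104545/20982 ≈ -4.9826)
b + (x(6, -7) + 75)*67 = -104545/20982 + ((5 + 6) + 75)*67 = -104545/20982 + (11 + 75)*67 = -104545/20982 + 86*67 = -104545/20982 + 5762 = 120793739/20982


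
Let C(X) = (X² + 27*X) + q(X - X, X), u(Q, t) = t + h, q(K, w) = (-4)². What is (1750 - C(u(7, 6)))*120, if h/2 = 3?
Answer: 151920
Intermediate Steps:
h = 6 (h = 2*3 = 6)
q(K, w) = 16
u(Q, t) = 6 + t (u(Q, t) = t + 6 = 6 + t)
C(X) = 16 + X² + 27*X (C(X) = (X² + 27*X) + 16 = 16 + X² + 27*X)
(1750 - C(u(7, 6)))*120 = (1750 - (16 + (6 + 6)² + 27*(6 + 6)))*120 = (1750 - (16 + 12² + 27*12))*120 = (1750 - (16 + 144 + 324))*120 = (1750 - 1*484)*120 = (1750 - 484)*120 = 1266*120 = 151920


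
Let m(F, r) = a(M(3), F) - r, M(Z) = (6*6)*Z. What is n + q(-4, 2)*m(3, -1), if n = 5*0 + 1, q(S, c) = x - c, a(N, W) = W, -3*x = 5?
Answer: -41/3 ≈ -13.667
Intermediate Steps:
x = -5/3 (x = -1/3*5 = -5/3 ≈ -1.6667)
M(Z) = 36*Z
q(S, c) = -5/3 - c
n = 1 (n = 0 + 1 = 1)
m(F, r) = F - r
n + q(-4, 2)*m(3, -1) = 1 + (-5/3 - 1*2)*(3 - 1*(-1)) = 1 + (-5/3 - 2)*(3 + 1) = 1 - 11/3*4 = 1 - 44/3 = -41/3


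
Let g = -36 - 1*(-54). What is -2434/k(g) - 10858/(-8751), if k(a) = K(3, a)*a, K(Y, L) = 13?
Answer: -3126527/341289 ≈ -9.1609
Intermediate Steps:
g = 18 (g = -36 + 54 = 18)
k(a) = 13*a
-2434/k(g) - 10858/(-8751) = -2434/(13*18) - 10858/(-8751) = -2434/234 - 10858*(-1/8751) = -2434*1/234 + 10858/8751 = -1217/117 + 10858/8751 = -3126527/341289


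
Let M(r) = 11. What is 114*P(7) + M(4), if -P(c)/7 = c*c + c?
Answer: -44677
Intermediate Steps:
P(c) = -7*c - 7*c**2 (P(c) = -7*(c*c + c) = -7*(c**2 + c) = -7*(c + c**2) = -7*c - 7*c**2)
114*P(7) + M(4) = 114*(-7*7*(1 + 7)) + 11 = 114*(-7*7*8) + 11 = 114*(-392) + 11 = -44688 + 11 = -44677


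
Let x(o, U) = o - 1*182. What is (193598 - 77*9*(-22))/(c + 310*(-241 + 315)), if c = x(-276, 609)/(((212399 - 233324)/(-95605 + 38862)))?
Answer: 2185030350/227015603 ≈ 9.6250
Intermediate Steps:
x(o, U) = -182 + o (x(o, U) = o - 182 = -182 + o)
c = -25988294/20925 (c = (-182 - 276)/(((212399 - 233324)/(-95605 + 38862))) = -458/((-20925/(-56743))) = -458/((-20925*(-1/56743))) = -458/20925/56743 = -458*56743/20925 = -25988294/20925 ≈ -1242.0)
(193598 - 77*9*(-22))/(c + 310*(-241 + 315)) = (193598 - 77*9*(-22))/(-25988294/20925 + 310*(-241 + 315)) = (193598 - 693*(-22))/(-25988294/20925 + 310*74) = (193598 + 15246)/(-25988294/20925 + 22940) = 208844/(454031206/20925) = 208844*(20925/454031206) = 2185030350/227015603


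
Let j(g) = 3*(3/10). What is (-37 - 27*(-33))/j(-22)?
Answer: 8540/9 ≈ 948.89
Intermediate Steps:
j(g) = 9/10 (j(g) = 3*(3*(⅒)) = 3*(3/10) = 9/10)
(-37 - 27*(-33))/j(-22) = (-37 - 27*(-33))/(9/10) = (-37 + 891)*(10/9) = 854*(10/9) = 8540/9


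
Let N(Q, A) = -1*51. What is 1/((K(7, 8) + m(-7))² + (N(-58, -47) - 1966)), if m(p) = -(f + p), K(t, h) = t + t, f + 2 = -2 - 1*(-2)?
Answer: -1/1488 ≈ -0.00067204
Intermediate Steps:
f = -2 (f = -2 + (-2 - 1*(-2)) = -2 + (-2 + 2) = -2 + 0 = -2)
K(t, h) = 2*t
m(p) = 2 - p (m(p) = -(-2 + p) = 2 - p)
N(Q, A) = -51
1/((K(7, 8) + m(-7))² + (N(-58, -47) - 1966)) = 1/((2*7 + (2 - 1*(-7)))² + (-51 - 1966)) = 1/((14 + (2 + 7))² - 2017) = 1/((14 + 9)² - 2017) = 1/(23² - 2017) = 1/(529 - 2017) = 1/(-1488) = -1/1488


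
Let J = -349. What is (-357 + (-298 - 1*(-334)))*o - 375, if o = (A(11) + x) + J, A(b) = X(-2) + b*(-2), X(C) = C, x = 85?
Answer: 92073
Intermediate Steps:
A(b) = -2 - 2*b (A(b) = -2 + b*(-2) = -2 - 2*b)
o = -288 (o = ((-2 - 2*11) + 85) - 349 = ((-2 - 22) + 85) - 349 = (-24 + 85) - 349 = 61 - 349 = -288)
(-357 + (-298 - 1*(-334)))*o - 375 = (-357 + (-298 - 1*(-334)))*(-288) - 375 = (-357 + (-298 + 334))*(-288) - 375 = (-357 + 36)*(-288) - 375 = -321*(-288) - 375 = 92448 - 375 = 92073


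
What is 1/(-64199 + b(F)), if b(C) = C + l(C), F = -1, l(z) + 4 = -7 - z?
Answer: -1/64210 ≈ -1.5574e-5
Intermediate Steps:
l(z) = -11 - z (l(z) = -4 + (-7 - z) = -11 - z)
b(C) = -11 (b(C) = C + (-11 - C) = -11)
1/(-64199 + b(F)) = 1/(-64199 - 11) = 1/(-64210) = -1/64210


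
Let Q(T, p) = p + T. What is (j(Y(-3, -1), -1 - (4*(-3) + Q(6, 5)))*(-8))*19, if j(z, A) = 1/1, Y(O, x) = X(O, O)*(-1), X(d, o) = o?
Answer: -152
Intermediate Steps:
Q(T, p) = T + p
Y(O, x) = -O (Y(O, x) = O*(-1) = -O)
j(z, A) = 1
(j(Y(-3, -1), -1 - (4*(-3) + Q(6, 5)))*(-8))*19 = (1*(-8))*19 = -8*19 = -152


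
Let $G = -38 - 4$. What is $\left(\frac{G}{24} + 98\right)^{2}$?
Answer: $\frac{148225}{16} \approx 9264.1$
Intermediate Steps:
$G = -42$ ($G = -38 - 4 = -42$)
$\left(\frac{G}{24} + 98\right)^{2} = \left(- \frac{42}{24} + 98\right)^{2} = \left(\left(-42\right) \frac{1}{24} + 98\right)^{2} = \left(- \frac{7}{4} + 98\right)^{2} = \left(\frac{385}{4}\right)^{2} = \frac{148225}{16}$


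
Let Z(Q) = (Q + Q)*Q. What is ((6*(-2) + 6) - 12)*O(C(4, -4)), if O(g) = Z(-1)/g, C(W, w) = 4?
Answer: -9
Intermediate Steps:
Z(Q) = 2*Q² (Z(Q) = (2*Q)*Q = 2*Q²)
O(g) = 2/g (O(g) = (2*(-1)²)/g = (2*1)/g = 2/g)
((6*(-2) + 6) - 12)*O(C(4, -4)) = ((6*(-2) + 6) - 12)*(2/4) = ((-12 + 6) - 12)*(2*(¼)) = (-6 - 12)*(½) = -18*½ = -9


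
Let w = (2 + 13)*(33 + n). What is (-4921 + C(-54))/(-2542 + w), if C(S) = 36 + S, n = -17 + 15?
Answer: 4939/2077 ≈ 2.3779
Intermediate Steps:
n = -2
w = 465 (w = (2 + 13)*(33 - 2) = 15*31 = 465)
(-4921 + C(-54))/(-2542 + w) = (-4921 + (36 - 54))/(-2542 + 465) = (-4921 - 18)/(-2077) = -4939*(-1/2077) = 4939/2077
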